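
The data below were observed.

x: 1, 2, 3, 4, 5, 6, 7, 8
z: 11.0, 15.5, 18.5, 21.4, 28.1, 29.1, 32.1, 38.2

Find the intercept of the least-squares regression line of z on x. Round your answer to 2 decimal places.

7.53

n = 8, Σx = 36, Σy = 193.9, Σxy = 1028.5, Σx² = 204
Sxx = Σx² − (Σx)²/n = 204 − 162 = 42
Sxy = Σxy − (Σx)(Σy)/n = 1028.5 − 872.55 = 155.95
b = Sxy/Sxx = 155.95/42 = 3.713095
a = ȳ − b·x̄ = 24.2375 − 3.713095·4.5 = 7.528571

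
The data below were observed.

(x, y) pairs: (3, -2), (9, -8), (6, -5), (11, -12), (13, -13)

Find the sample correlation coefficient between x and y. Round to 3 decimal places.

-0.990

n = 5, Σx = 42, Σy = -40, Σxy = -409, Σx² = 416, Σy² = 406
Sxx = Σx² − (Σx)²/n = 416 − 352.8 = 63.2
Sxy = Σxy − (Σx)(Σy)/n = -409 − (-336) = -73
Syy = Σy² − (Σy)²/n = 406 − 320 = 86
r = Sxy/√(Sxx·Syy) = -73/√(5435.2) = -73/73.723809 = -0.990182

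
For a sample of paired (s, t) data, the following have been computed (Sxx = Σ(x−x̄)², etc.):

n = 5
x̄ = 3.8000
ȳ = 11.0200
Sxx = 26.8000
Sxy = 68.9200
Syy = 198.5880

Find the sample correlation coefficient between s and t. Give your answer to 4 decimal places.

0.9447

r = Sxy/√(Sxx·Syy) = 68.92/√(5322.1584) = 68.92/72.953125 = 0.944716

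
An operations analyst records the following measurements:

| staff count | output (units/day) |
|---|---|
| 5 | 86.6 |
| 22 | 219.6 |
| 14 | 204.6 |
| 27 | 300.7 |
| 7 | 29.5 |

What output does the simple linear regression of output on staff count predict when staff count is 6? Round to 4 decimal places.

71.6888

n = 5, Σx = 75, Σy = 841, Σxy = 16454, Σx² = 1483
Sxx = Σx² − (Σx)²/n = 1483 − 1125 = 358
Sxy = Σxy − (Σx)(Σy)/n = 16454 − 12615 = 3839
b = Sxy/Sxx = 3839/358 = 10.723464
a = ȳ − b·x̄ = 168.2 − 10.723464·15 = 7.348045
ŷ(6) = a + b·6 = 7.348045 + 10.723464·6 = 71.688827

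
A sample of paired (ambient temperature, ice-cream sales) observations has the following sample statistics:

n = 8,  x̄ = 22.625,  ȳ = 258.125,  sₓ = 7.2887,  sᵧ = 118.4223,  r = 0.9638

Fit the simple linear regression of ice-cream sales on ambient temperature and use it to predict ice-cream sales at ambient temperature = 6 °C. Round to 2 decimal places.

b = r · sᵧ/sₓ = 0.9638 · 118.4223/7.2887 = 15.659228
a = ȳ − b·x̄ = 258.125 − 15.659228·22.625 = -96.165026
ŷ(6) = a + b·6 = -96.165026 + 15.659228·6 = -2.209660

-2.21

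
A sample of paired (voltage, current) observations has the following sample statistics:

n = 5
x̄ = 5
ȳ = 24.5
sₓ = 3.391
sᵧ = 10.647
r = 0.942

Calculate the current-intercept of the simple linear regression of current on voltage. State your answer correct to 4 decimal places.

b = r · sᵧ/sₓ = 0.942 · 10.647/3.391 = 2.957674
a = ȳ − b·x̄ = 24.5 − 2.957674·5 = 9.711628

9.7116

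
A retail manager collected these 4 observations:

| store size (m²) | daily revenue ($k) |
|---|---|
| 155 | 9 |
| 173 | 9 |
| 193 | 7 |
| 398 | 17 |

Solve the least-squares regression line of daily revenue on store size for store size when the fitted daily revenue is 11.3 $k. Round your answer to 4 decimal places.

251.4290

n = 4, Σx = 919, Σy = 42, Σxy = 11069, Σx² = 249607
Sxx = Σx² − (Σx)²/n = 249607 − 211140.25 = 38466.75
Sxy = Σxy − (Σx)(Σy)/n = 11069 − 9649.5 = 1419.5
b = Sxy/Sxx = 1419.5/38466.75 = 0.036902
a = ȳ − b·x̄ = 10.5 − 0.036902·229.75 = 2.021766
Set a + b·x = 11.3: x = (11.3 − 2.021766) / 0.036902 = 251.429042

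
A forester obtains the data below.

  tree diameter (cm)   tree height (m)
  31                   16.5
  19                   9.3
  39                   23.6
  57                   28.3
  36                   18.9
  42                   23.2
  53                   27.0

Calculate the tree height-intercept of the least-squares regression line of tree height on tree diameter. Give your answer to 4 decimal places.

n = 7, Σx = 277, Σy = 146.8, Σxy = 6307.5, Σx² = 11961
Sxx = Σx² − (Σx)²/n = 11961 − 10961.285714 = 999.714286
Sxy = Σxy − (Σx)(Σy)/n = 6307.5 − 5809.085714 = 498.414286
b = Sxy/Sxx = 498.414286/999.714286 = 0.498557
a = ȳ − b·x̄ = 20.971429 − 0.498557·39.571429 = 1.242827

1.2428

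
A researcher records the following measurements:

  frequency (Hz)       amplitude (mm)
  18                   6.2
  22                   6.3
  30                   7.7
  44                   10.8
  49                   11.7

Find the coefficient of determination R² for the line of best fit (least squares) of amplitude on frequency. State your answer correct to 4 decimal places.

n = 5, Σx = 163, Σy = 42.7, Σxy = 1529.7, Σx² = 6045, Σy² = 390.95
Sxx = Σx² − (Σx)²/n = 6045 − 5313.8 = 731.2
Sxy = Σxy − (Σx)(Σy)/n = 1529.7 − 1392.02 = 137.68
Syy = Σy² − (Σy)²/n = 390.95 − 364.658 = 26.292
R² = Sxy²/(Sxx·Syy) = (137.68)²/(731.2·26.292) = 0.986011

0.9860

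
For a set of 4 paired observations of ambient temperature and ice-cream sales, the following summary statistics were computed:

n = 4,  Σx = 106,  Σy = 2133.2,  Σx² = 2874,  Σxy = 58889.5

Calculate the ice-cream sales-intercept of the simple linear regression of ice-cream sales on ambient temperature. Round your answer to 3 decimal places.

-428.732

Sxx = Σx² − (Σx)²/n = 2874 − 2809 = 65
Sxy = Σxy − (Σx)(Σy)/n = 58889.5 − 56529.8 = 2359.7
b = Sxy/Sxx = 2359.7/65 = 36.303077
a = ȳ − b·x̄ = 533.3 − 36.303077·26.5 = -428.731538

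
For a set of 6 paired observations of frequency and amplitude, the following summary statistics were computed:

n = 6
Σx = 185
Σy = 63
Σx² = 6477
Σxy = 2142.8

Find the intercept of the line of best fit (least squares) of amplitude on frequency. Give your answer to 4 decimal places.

2.5087

Sxx = Σx² − (Σx)²/n = 6477 − 5704.166667 = 772.833333
Sxy = Σxy − (Σx)(Σy)/n = 2142.8 − 1942.5 = 200.3
b = Sxy/Sxx = 200.3/772.833333 = 0.259176
a = ȳ − b·x̄ = 10.5 − 0.259176·30.833333 = 2.508734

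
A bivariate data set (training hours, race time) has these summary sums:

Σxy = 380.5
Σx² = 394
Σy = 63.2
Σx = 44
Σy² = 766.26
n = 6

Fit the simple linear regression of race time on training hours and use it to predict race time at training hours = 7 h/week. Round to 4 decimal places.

10.9210

Sxx = Σx² − (Σx)²/n = 394 − 322.666667 = 71.333333
Sxy = Σxy − (Σx)(Σy)/n = 380.5 − 463.466667 = -82.966667
b = Sxy/Sxx = -82.966667/71.333333 = -1.163084
a = ȳ − b·x̄ = 10.533333 − (-1.163084)·7.333333 = 19.062617
ŷ(7) = a + b·7 = 19.062617 + (-1.163084)·7 = 10.921028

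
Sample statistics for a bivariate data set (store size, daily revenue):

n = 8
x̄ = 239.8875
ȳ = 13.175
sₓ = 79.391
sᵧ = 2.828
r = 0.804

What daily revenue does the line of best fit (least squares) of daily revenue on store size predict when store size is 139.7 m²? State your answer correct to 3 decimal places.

10.306

b = r · sᵧ/sₓ = 0.804 · 2.828/79.391 = 0.028639
a = ȳ − b·x̄ = 13.175 − 0.028639·239.8875 = 6.304762
ŷ(139.7) = a + b·139.7 = 6.304762 + 0.028639·139.7 = 10.305688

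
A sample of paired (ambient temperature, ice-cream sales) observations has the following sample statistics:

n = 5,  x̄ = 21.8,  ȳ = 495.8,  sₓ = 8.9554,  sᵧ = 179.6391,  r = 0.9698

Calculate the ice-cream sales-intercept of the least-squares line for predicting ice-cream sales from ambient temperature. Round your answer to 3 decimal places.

b = r · sᵧ/sₓ = 0.9698 · 179.6391/8.9554 = 19.453514
a = ȳ − b·x̄ = 495.8 − 19.453514·21.8 = 71.713395

71.713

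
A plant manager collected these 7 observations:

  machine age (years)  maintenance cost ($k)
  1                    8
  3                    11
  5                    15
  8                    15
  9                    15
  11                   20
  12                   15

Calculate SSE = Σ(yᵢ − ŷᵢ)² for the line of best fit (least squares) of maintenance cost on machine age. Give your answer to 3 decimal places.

25.210

n = 7, Σx = 49, Σy = 99, Σxy = 771, Σx² = 445, Σy² = 1485
Sxx = Σx² − (Σx)²/n = 445 − 343 = 102
Sxy = Σxy − (Σx)(Σy)/n = 771 − 693 = 78
Syy = Σy² − (Σy)²/n = 1485 − 1400.142857 = 84.857143
b = Sxy/Sxx = 78/102 = 0.764706
SSE = Syy − b·Sxy = 84.857143 − 0.764706·78 = 25.210084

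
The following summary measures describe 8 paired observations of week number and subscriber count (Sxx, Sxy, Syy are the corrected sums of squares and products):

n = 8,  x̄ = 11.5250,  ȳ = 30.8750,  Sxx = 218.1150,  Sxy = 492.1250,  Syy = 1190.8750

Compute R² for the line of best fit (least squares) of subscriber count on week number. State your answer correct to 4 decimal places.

0.9324

R² = Sxy²/(Sxx·Syy) = (492.125)²/(218.115·1190.875) = 0.932393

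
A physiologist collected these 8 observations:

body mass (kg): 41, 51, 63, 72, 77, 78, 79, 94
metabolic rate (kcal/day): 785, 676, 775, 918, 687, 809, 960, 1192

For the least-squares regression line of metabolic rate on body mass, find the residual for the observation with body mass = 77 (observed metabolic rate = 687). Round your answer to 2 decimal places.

n = 8, Σx = 555, Σy = 6802, Σxy = 485471, Σx² = 40525
Sxx = Σx² − (Σx)²/n = 40525 − 38503.125 = 2021.875
Sxy = Σxy − (Σx)(Σy)/n = 485471 − 471888.75 = 13582.25
b = Sxy/Sxx = 13582.25/2021.875 = 6.717651
a = ȳ − b·x̄ = 850.25 − 6.717651·69.375 = 384.212983
ŷ(77) = 384.212983 + 6.717651·77 = 901.472087
residual = y − ŷ = 687 − 901.472087 = -214.472087

-214.47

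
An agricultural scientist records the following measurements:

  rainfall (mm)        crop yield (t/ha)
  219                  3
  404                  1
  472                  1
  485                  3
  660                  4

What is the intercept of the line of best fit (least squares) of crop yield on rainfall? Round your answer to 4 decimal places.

1.2852

n = 5, Σx = 2240, Σy = 12, Σxy = 5628, Σx² = 1104786
Sxx = Σx² − (Σx)²/n = 1104786 − 1003520 = 101266
Sxy = Σxy − (Σx)(Σy)/n = 5628 − 5376 = 252
b = Sxy/Sxx = 252/101266 = 0.002488
a = ȳ − b·x̄ = 2.4 − 0.002488·448 = 1.285154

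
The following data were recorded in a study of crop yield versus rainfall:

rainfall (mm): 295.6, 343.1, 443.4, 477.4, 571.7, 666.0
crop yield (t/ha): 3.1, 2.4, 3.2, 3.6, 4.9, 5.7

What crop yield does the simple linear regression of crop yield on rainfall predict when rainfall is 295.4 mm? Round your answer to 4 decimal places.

2.3947

n = 6, Σx = 2797.2, Σy = 22.9, Σxy = 11474.85, Σx² = 1400008.18
Sxx = Σx² − (Σx)²/n = 1400008.18 − 1304054.64 = 95953.54
Sxy = Σxy − (Σx)(Σy)/n = 11474.85 − 10675.98 = 798.87
b = Sxy/Sxx = 798.87/95953.54 = 0.008326
a = ȳ − b·x̄ = 3.816667 − 0.008326·466.2 = -0.064724
ŷ(295.4) = a + b·295.4 = -0.064724 + 0.008326·295.4 = 2.394656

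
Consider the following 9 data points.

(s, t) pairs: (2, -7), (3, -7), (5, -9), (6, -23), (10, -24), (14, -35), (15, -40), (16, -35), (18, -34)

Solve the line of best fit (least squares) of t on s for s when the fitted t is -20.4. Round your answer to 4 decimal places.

n = 9, Σx = 89, Σy = -214, Σxy = -2720, Σx² = 1175
Sxx = Σx² − (Σx)²/n = 1175 − 880.111111 = 294.888889
Sxy = Σxy − (Σx)(Σy)/n = -2720 − (-2116.222222) = -603.777778
b = Sxy/Sxx = -603.777778/294.888889 = -2.047476
a = ȳ − b·x̄ = -23.777778 − (-2.047476)·9.888889 = -3.530520
Set a + b·x = -20.4: x = (-20.4 − (-3.530520)) / (-2.047476) = 8.239161

8.2392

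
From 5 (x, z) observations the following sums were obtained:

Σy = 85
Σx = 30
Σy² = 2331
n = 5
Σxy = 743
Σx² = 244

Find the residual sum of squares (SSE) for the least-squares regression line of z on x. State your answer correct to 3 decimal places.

37.734

Sxx = Σx² − (Σx)²/n = 244 − 180 = 64
Sxy = Σxy − (Σx)(Σy)/n = 743 − 510 = 233
Syy = Σy² − (Σy)²/n = 2331 − 1445 = 886
b = Sxy/Sxx = 233/64 = 3.640625
SSE = Syy − b·Sxy = 886 − 3.640625·233 = 37.734375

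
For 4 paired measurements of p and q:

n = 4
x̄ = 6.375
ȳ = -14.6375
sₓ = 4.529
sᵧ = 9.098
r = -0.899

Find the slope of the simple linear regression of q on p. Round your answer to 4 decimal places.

-1.8059

b = r · sᵧ/sₓ = -0.899 · 9.098/4.529 = -1.805940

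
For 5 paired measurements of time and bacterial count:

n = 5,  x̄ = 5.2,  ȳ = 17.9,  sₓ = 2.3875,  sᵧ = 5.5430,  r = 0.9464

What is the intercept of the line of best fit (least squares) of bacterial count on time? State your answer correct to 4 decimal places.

6.4744

b = r · sᵧ/sₓ = 0.9464 · 5.543/2.3875 = 2.197234
a = ȳ − b·x̄ = 17.9 − 2.197234·5.2 = 6.474385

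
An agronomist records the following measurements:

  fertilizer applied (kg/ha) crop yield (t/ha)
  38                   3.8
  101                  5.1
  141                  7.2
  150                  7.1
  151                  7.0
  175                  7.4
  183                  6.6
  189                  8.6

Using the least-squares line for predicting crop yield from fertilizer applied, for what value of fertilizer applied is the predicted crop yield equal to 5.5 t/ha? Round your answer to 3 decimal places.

n = 8, Σx = 1128, Σy = 52.8, Σxy = 7924.9, Σx² = 176662
Sxx = Σx² − (Σx)²/n = 176662 − 159048 = 17614
Sxy = Σxy − (Σx)(Σy)/n = 7924.9 − 7444.8 = 480.1
b = Sxy/Sxx = 480.1/17614 = 0.027257
a = ȳ − b·x̄ = 6.6 − 0.027257·141 = 2.756801
Set a + b·x = 5.5: x = (5.5 − 2.756801) / 0.027257 = 100.642991

100.643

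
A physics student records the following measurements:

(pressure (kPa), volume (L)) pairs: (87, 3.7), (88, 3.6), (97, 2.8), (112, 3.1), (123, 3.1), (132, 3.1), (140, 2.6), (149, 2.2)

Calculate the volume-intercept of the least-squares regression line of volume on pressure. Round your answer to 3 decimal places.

4.993

n = 8, Σx = 928, Σy = 24.2, Σxy = 2739.8, Σx² = 111620
Sxx = Σx² − (Σx)²/n = 111620 − 107648 = 3972
Sxy = Σxy − (Σx)(Σy)/n = 2739.8 − 2807.2 = -67.4
b = Sxy/Sxx = -67.4/3972 = -0.016969
a = ȳ − b·x̄ = 3.025 − (-0.016969)·116 = 4.993379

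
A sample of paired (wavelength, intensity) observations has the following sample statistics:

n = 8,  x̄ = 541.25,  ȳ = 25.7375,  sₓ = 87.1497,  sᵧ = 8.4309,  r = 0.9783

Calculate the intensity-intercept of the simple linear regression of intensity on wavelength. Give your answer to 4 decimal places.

-25.4870

b = r · sᵧ/sₓ = 0.9783 · 8.4309/87.1497 = 0.094641
a = ȳ − b·x̄ = 25.7375 − 0.094641·541.25 = -25.487033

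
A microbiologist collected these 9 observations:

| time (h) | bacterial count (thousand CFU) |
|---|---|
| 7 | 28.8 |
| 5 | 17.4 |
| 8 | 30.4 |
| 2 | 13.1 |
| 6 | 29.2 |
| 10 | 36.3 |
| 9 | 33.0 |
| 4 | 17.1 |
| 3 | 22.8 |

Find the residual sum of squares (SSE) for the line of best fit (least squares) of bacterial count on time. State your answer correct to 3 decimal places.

84.316

n = 9, Σx = 54, Σy = 228.1, Σxy = 1530, Σx² = 384, Σy² = 6299.55
Sxx = Σx² − (Σx)²/n = 384 − 324 = 60
Sxy = Σxy − (Σx)(Σy)/n = 1530 − 1368.6 = 161.4
Syy = Σy² − (Σy)²/n = 6299.55 − 5781.067778 = 518.482222
b = Sxy/Sxx = 161.4/60 = 2.69
SSE = Syy − b·Sxy = 518.482222 − 2.69·161.4 = 84.316222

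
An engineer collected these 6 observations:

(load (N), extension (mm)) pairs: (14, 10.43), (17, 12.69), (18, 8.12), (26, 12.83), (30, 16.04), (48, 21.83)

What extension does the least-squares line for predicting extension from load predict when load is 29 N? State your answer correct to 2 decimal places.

14.91

n = 6, Σx = 153, Σy = 81.94, Σxy = 2370.53, Σx² = 4689
Sxx = Σx² − (Σx)²/n = 4689 − 3901.5 = 787.5
Sxy = Σxy − (Σx)(Σy)/n = 2370.53 − 2089.47 = 281.06
b = Sxy/Sxx = 281.06/787.5 = 0.356902
a = ȳ − b·x̄ = 13.656667 − 0.356902·25.5 = 4.555676
ŷ(29) = a + b·29 = 4.555676 + 0.356902·29 = 14.905822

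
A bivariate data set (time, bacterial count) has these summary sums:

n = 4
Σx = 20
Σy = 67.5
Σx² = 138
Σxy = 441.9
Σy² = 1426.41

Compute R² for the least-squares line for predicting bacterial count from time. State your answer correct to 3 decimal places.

Sxx = Σx² − (Σx)²/n = 138 − 100 = 38
Sxy = Σxy − (Σx)(Σy)/n = 441.9 − 337.5 = 104.4
Syy = Σy² − (Σy)²/n = 1426.41 − 1139.0625 = 287.3475
R² = Sxy²/(Sxx·Syy) = (104.4)²/(38·287.3475) = 0.998183

0.998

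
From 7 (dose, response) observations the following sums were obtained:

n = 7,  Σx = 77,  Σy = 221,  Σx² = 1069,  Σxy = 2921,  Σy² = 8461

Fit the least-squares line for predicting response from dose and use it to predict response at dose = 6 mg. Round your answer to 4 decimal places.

Sxx = Σx² − (Σx)²/n = 1069 − 847 = 222
Sxy = Σxy − (Σx)(Σy)/n = 2921 − 2431 = 490
b = Sxy/Sxx = 490/222 = 2.207207
a = ȳ − b·x̄ = 31.571429 − 2.207207·11 = 7.292149
ŷ(6) = a + b·6 = 7.292149 + 2.207207·6 = 20.535393

20.5354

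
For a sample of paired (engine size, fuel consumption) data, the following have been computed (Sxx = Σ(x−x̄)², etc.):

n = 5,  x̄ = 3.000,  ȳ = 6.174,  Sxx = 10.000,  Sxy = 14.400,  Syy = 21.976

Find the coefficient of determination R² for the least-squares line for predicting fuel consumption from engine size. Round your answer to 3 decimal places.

R² = Sxy²/(Sxx·Syy) = (14.4)²/(10·21.976) = 0.943575

0.944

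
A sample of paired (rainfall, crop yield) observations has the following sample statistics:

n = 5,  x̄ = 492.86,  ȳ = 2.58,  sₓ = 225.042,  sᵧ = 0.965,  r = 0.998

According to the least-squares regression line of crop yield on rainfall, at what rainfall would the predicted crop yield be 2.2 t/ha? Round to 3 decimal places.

404.065

b = r · sᵧ/sₓ = 0.998 · 0.965/225.042 = 0.004280
a = ȳ − b·x̄ = 2.58 − 0.004280·492.86 = 0.470800
Set a + b·x = 2.2: x = (2.2 − 0.470800) / 0.004280 = 404.064835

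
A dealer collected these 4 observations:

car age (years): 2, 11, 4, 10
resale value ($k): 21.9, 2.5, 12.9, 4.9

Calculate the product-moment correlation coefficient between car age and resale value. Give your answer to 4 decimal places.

-0.9694

n = 4, Σx = 27, Σy = 42.2, Σxy = 171.9, Σx² = 241, Σy² = 676.28
Sxx = Σx² − (Σx)²/n = 241 − 182.25 = 58.75
Sxy = Σxy − (Σx)(Σy)/n = 171.9 − 284.85 = -112.95
Syy = Σy² − (Σy)²/n = 676.28 − 445.21 = 231.07
r = Sxy/√(Sxx·Syy) = -112.95/√(13575.3625) = -112.95/116.513358 = -0.969417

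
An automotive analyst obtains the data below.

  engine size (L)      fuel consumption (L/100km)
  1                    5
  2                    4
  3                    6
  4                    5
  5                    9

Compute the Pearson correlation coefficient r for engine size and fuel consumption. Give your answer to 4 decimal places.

n = 5, Σx = 15, Σy = 29, Σxy = 96, Σx² = 55, Σy² = 183
Sxx = Σx² − (Σx)²/n = 55 − 45 = 10
Sxy = Σxy − (Σx)(Σy)/n = 96 − 87 = 9
Syy = Σy² − (Σy)²/n = 183 − 168.2 = 14.8
r = Sxy/√(Sxx·Syy) = 9/√(148) = 9/12.165525 = 0.739795

0.7398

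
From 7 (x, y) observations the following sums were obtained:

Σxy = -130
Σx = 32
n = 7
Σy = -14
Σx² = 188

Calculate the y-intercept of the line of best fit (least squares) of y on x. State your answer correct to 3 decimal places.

Sxx = Σx² − (Σx)²/n = 188 − 146.285714 = 41.714286
Sxy = Σxy − (Σx)(Σy)/n = -130 − (-64) = -66
b = Sxy/Sxx = -66/41.714286 = -1.582192
a = ȳ − b·x̄ = -2 − (-1.582192)·4.571429 = 5.232877

5.233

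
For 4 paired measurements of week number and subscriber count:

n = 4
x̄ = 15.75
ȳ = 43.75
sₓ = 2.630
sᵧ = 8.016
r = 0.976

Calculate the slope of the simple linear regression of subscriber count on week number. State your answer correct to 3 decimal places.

2.975

b = r · sᵧ/sₓ = 0.976 · 8.016/2.63 = 2.974759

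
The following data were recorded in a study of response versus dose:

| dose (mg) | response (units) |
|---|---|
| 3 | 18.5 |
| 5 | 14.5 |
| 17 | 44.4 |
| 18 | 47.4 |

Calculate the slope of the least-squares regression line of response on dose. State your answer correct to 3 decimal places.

2.135

n = 4, Σx = 43, Σy = 124.8, Σxy = 1736, Σx² = 647
Sxx = Σx² − (Σx)²/n = 647 − 462.25 = 184.75
Sxy = Σxy − (Σx)(Σy)/n = 1736 − 1341.6 = 394.4
b = Sxy/Sxx = 394.4/184.75 = 2.134777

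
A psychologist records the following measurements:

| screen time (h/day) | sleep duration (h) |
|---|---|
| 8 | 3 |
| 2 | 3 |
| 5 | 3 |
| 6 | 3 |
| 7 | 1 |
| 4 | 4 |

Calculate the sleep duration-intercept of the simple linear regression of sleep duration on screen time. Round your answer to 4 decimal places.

n = 6, Σx = 32, Σy = 17, Σxy = 86, Σx² = 194
Sxx = Σx² − (Σx)²/n = 194 − 170.666667 = 23.333333
Sxy = Σxy − (Σx)(Σy)/n = 86 − 90.666667 = -4.666667
b = Sxy/Sxx = -4.666667/23.333333 = -0.2
a = ȳ − b·x̄ = 2.833333 − (-0.2)·5.333333 = 3.9

3.9000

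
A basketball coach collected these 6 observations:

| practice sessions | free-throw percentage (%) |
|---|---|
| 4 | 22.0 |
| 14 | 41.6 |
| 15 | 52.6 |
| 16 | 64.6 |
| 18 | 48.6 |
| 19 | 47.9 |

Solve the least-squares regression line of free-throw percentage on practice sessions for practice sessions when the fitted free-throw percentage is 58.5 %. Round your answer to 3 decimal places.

20.220

n = 6, Σx = 86, Σy = 277.3, Σxy = 4277.9, Σx² = 1378
Sxx = Σx² − (Σx)²/n = 1378 − 1232.666667 = 145.333333
Sxy = Σxy − (Σx)(Σy)/n = 4277.9 − 3974.633333 = 303.266667
b = Sxy/Sxx = 303.266667/145.333333 = 2.086697
a = ȳ − b·x̄ = 46.216667 − 2.086697·14.333333 = 16.307339
Set a + b·x = 58.5: x = (58.5 − 16.307339) / 2.086697 = 20.219829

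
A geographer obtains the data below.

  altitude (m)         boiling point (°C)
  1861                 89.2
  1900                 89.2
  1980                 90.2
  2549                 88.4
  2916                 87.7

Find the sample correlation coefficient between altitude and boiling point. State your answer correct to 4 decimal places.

n = 5, Σx = 11206, Σy = 444.7, Σxy = 995142, Σx² = 25994178, Σy² = 39555.17
Sxx = Σx² − (Σx)²/n = 25994178 − 25114887.2 = 879290.8
Sxy = Σxy − (Σx)(Σy)/n = 995142 − 996661.64 = -1519.64
Syy = Σy² − (Σy)²/n = 39555.17 − 39551.618 = 3.552
r = Sxy/√(Sxx·Syy) = -1519.64/√(3123240.9216) = -1519.64/1767.269340 = -0.859880

-0.8599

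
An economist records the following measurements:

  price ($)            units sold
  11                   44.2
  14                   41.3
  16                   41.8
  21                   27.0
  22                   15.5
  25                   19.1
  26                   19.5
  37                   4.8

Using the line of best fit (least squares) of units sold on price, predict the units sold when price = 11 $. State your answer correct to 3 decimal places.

n = 8, Σx = 172, Σy = 213.2, Σxy = 3803.3, Σx² = 4168
Sxx = Σx² − (Σx)²/n = 4168 − 3698 = 470
Sxy = Σxy − (Σx)(Σy)/n = 3803.3 − 4583.8 = -780.5
b = Sxy/Sxx = -780.5/470 = -1.660638
a = ȳ − b·x̄ = 26.65 − (-1.660638)·21.5 = 62.353723
ŷ(11) = a + b·11 = 62.353723 + (-1.660638)·11 = 44.086702

44.087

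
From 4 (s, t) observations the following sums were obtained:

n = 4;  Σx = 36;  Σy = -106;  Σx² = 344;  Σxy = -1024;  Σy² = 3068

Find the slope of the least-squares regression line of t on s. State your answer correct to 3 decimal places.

Sxx = Σx² − (Σx)²/n = 344 − 324 = 20
Sxy = Σxy − (Σx)(Σy)/n = -1024 − (-954) = -70
b = Sxy/Sxx = -70/20 = -3.5

-3.500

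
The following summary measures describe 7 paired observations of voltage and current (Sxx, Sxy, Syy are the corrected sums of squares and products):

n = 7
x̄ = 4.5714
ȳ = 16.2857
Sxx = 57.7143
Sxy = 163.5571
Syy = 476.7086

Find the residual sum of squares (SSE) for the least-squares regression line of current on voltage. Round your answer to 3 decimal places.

b = Sxy/Sxx = 163.5571/57.7143 = 2.833909
SSE = Syy − b·Sxy = 476.7086 − 2.833909·163.5571 = 13.202589

13.203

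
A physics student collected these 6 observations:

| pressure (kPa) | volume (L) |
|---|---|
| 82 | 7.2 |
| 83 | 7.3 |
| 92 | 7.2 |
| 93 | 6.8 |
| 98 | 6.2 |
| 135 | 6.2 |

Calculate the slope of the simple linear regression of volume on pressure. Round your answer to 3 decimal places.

n = 6, Σx = 583, Σy = 40.9, Σxy = 3935.7, Σx² = 58555
Sxx = Σx² − (Σx)²/n = 58555 − 56648.166667 = 1906.833333
Sxy = Σxy − (Σx)(Σy)/n = 3935.7 − 3974.116667 = -38.416667
b = Sxy/Sxx = -38.416667/1906.833333 = -0.020147

-0.020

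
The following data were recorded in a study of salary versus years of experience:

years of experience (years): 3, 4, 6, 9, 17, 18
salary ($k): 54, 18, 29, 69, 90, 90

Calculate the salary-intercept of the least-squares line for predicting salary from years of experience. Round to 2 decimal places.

20.33

n = 6, Σx = 57, Σy = 350, Σxy = 4179, Σx² = 755
Sxx = Σx² − (Σx)²/n = 755 − 541.5 = 213.5
Sxy = Σxy − (Σx)(Σy)/n = 4179 − 3325 = 854
b = Sxy/Sxx = 854/213.5 = 4
a = ȳ − b·x̄ = 58.333333 − 4·9.5 = 20.333333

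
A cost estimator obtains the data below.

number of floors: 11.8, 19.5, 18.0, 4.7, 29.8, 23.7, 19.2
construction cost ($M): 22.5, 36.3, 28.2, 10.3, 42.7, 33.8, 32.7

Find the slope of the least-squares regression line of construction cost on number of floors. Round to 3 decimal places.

n = 7, Σx = 126.7, Σy = 206.5, Σxy = 4230.72, Σx² = 2683.95
Sxx = Σx² − (Σx)²/n = 2683.95 − 2293.27 = 390.68
Sxy = Σxy − (Σx)(Σy)/n = 4230.72 − 3737.65 = 493.07
b = Sxy/Sxx = 493.07/390.68 = 1.262081

1.262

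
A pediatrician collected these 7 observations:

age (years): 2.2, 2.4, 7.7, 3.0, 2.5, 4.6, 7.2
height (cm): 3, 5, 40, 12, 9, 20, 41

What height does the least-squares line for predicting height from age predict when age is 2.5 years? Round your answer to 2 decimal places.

6.90

n = 7, Σx = 29.6, Σy = 130, Σxy = 772.3, Σx² = 158.14
Sxx = Σx² − (Σx)²/n = 158.14 − 125.165714 = 32.974286
Sxy = Σxy − (Σx)(Σy)/n = 772.3 − 549.714286 = 222.585714
b = Sxy/Sxx = 222.585714/32.974286 = 6.750282
a = ȳ − b·x̄ = 18.571429 − 6.750282·4.228571 = -9.972619
ŷ(2.5) = a + b·2.5 = -9.972619 + 6.750282·2.5 = 6.903085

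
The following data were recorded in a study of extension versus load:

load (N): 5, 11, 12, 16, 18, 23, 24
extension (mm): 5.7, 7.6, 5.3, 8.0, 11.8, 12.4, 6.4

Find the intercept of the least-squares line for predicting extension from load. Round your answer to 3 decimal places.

4.571

n = 7, Σx = 109, Σy = 57.2, Σxy = 954.9, Σx² = 1975
Sxx = Σx² − (Σx)²/n = 1975 − 1697.285714 = 277.714286
Sxy = Σxy − (Σx)(Σy)/n = 954.9 − 890.685714 = 64.214286
b = Sxy/Sxx = 64.214286/277.714286 = 0.231224
a = ȳ − b·x̄ = 8.171429 − 0.231224·15.571429 = 4.570936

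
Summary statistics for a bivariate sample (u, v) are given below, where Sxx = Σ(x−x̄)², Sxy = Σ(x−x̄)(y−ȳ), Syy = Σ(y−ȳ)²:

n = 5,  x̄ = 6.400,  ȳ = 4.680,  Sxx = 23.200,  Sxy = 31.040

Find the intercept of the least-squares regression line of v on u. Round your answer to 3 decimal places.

b = Sxy/Sxx = 31.04/23.2 = 1.337931
a = ȳ − b·x̄ = 4.68 − 1.337931·6.4 = -3.882759

-3.883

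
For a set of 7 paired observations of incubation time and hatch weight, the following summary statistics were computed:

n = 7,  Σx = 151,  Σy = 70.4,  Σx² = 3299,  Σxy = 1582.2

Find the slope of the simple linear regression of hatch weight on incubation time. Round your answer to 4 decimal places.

1.5240

Sxx = Σx² − (Σx)²/n = 3299 − 3257.285714 = 41.714286
Sxy = Σxy − (Σx)(Σy)/n = 1582.2 − 1518.628571 = 63.571429
b = Sxy/Sxx = 63.571429/41.714286 = 1.523973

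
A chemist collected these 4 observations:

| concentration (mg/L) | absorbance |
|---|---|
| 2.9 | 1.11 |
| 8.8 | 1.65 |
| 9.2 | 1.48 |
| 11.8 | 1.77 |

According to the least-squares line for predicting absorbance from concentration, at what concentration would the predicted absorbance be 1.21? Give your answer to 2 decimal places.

n = 4, Σx = 32.7, Σy = 6.01, Σxy = 52.241, Σx² = 309.73
Sxx = Σx² − (Σx)²/n = 309.73 − 267.3225 = 42.4075
Sxy = Σxy − (Σx)(Σy)/n = 52.241 − 49.13175 = 3.10925
b = Sxy/Sxx = 3.10925/42.4075 = 0.073318
a = ȳ − b·x̄ = 1.5025 − 0.073318·8.175 = 0.903122
Set a + b·x = 1.21: x = (1.21 − 0.903122) / 0.073318 = 4.185551

4.19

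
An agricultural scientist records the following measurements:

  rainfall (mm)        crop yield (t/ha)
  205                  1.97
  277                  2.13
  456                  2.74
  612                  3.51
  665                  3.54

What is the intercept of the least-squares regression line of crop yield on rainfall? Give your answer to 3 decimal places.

1.161

n = 5, Σx = 2215, Σy = 13.89, Σxy = 6745.52, Σx² = 1143459
Sxx = Σx² − (Σx)²/n = 1143459 − 981245 = 162214
Sxy = Σxy − (Σx)(Σy)/n = 6745.52 − 6153.27 = 592.25
b = Sxy/Sxx = 592.25/162214 = 0.003651
a = ȳ − b·x̄ = 2.778 − 0.003651·443 = 1.160589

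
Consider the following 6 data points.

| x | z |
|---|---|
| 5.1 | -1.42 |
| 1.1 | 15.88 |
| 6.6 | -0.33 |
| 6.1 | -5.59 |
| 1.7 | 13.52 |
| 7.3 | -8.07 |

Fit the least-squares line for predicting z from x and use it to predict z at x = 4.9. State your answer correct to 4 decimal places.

n = 6, Σx = 27.9, Σy = 13.99, Σxy = -61.978, Σx² = 164.17
Sxx = Σx² − (Σx)²/n = 164.17 − 129.735 = 34.435
Sxy = Σxy − (Σx)(Σy)/n = -61.978 − 65.0535 = -127.0315
b = Sxy/Sxx = -127.0315/34.435 = -3.689023
a = ȳ − b·x̄ = 2.331667 − (-3.689023)·4.65 = 19.485623
ŷ(4.9) = a + b·4.9 = 19.485623 + (-3.689023)·4.9 = 1.409411

1.4094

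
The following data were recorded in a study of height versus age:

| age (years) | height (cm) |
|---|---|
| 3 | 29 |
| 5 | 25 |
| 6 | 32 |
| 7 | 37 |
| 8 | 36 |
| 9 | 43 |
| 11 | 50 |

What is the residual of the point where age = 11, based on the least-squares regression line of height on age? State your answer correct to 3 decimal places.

n = 7, Σx = 49, Σy = 252, Σxy = 1888, Σx² = 385
Sxx = Σx² − (Σx)²/n = 385 − 343 = 42
Sxy = Σxy − (Σx)(Σy)/n = 1888 − 1764 = 124
b = Sxy/Sxx = 124/42 = 2.952381
a = ȳ − b·x̄ = 36 − 2.952381·7 = 15.333333
ŷ(11) = 15.333333 + 2.952381·11 = 47.809524
residual = y − ŷ = 50 − 47.809524 = 2.190476

2.190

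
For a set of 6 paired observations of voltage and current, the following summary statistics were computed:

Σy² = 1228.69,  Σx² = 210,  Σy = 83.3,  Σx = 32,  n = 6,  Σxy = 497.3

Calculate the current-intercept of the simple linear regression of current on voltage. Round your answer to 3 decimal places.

6.692

Sxx = Σx² − (Σx)²/n = 210 − 170.666667 = 39.333333
Sxy = Σxy − (Σx)(Σy)/n = 497.3 − 444.266667 = 53.033333
b = Sxy/Sxx = 53.033333/39.333333 = 1.348305
a = ȳ − b·x̄ = 13.883333 − 1.348305·5.333333 = 6.692373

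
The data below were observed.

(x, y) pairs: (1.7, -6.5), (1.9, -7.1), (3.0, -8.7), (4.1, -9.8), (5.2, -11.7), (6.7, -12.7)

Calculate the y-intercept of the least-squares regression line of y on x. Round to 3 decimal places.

-4.700

n = 6, Σx = 22.6, Σy = -56.5, Σxy = -236.75, Σx² = 104.24
Sxx = Σx² − (Σx)²/n = 104.24 − 85.126667 = 19.113333
Sxy = Σxy − (Σx)(Σy)/n = -236.75 − (-212.816667) = -23.933333
b = Sxy/Sxx = -23.933333/19.113333 = -1.252180
a = ȳ − b·x̄ = -9.416667 − (-1.252180)·3.766667 = -4.700122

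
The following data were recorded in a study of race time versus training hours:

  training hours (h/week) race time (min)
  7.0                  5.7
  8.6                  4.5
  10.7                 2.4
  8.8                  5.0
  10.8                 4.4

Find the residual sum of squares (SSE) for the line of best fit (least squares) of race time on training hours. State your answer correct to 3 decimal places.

n = 5, Σx = 45.9, Σy = 22, Σxy = 195.8, Σx² = 431.53, Σy² = 102.86
Sxx = Σx² − (Σx)²/n = 431.53 − 421.362 = 10.168
Sxy = Σxy − (Σx)(Σy)/n = 195.8 − 201.96 = -6.16
Syy = Σy² − (Σy)²/n = 102.86 − 96.8 = 6.06
b = Sxy/Sxx = -6.16/10.168 = -0.605822
SSE = Syy − b·Sxy = 6.06 − (-0.605822)·(-6.16) = 2.328135

2.328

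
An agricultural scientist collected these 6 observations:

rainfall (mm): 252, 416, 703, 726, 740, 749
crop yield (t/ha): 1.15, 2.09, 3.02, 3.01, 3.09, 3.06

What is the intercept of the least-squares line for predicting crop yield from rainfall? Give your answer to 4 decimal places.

0.3474

n = 6, Σx = 3586, Σy = 15.42, Σxy = 10046.1, Σx² = 2366446
Sxx = Σx² − (Σx)²/n = 2366446 − 2143232.666667 = 223213.333333
Sxy = Σxy − (Σx)(Σy)/n = 10046.1 − 9216.02 = 830.08
b = Sxy/Sxx = 830.08/223213.333333 = 0.003719
a = ȳ − b·x̄ = 2.57 − 0.003719·597.666667 = 0.347413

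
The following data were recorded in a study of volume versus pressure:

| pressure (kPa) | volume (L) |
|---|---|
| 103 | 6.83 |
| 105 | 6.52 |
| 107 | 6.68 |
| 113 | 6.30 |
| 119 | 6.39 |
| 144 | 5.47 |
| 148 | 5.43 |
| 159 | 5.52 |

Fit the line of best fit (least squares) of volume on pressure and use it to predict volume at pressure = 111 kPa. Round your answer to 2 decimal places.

n = 8, Σx = 998, Σy = 49.14, Σxy = 6044.16, Σx² = 127934
Sxx = Σx² − (Σx)²/n = 127934 − 124500.5 = 3433.5
Sxy = Σxy − (Σx)(Σy)/n = 6044.16 − 6130.215 = -86.055
b = Sxy/Sxx = -86.055/3433.5 = -0.025063
a = ȳ − b·x̄ = 6.1425 − (-0.025063)·124.75 = 9.269152
ŷ(111) = a + b·111 = 9.269152 + (-0.025063)·111 = 6.487121

6.49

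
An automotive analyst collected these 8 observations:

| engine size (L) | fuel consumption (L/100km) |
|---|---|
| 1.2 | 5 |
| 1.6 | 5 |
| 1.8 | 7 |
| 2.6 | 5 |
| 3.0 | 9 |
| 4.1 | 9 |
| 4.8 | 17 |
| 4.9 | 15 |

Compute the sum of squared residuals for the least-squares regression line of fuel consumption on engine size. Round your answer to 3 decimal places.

29.876

n = 8, Σx = 24, Σy = 72, Σxy = 258.6, Σx² = 86.86, Σy² = 800
Sxx = Σx² − (Σx)²/n = 86.86 − 72 = 14.86
Sxy = Σxy − (Σx)(Σy)/n = 258.6 − 216 = 42.6
Syy = Σy² − (Σy)²/n = 800 − 648 = 152
b = Sxy/Sxx = 42.6/14.86 = 2.866756
SSE = Syy − b·Sxy = 152 − 2.866756·42.6 = 29.876178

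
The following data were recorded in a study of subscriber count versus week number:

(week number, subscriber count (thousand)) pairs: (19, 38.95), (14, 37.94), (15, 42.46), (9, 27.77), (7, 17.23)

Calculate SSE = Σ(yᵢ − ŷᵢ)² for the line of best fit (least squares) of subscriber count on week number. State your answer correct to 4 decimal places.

95.3614

n = 5, Σx = 64, Σy = 164.35, Σxy = 2278.65, Σx² = 912, Σy² = 5827.4435
Sxx = Σx² − (Σx)²/n = 912 − 819.2 = 92.8
Sxy = Σxy − (Σx)(Σy)/n = 2278.65 − 2103.68 = 174.97
Syy = Σy² − (Σy)²/n = 5827.4435 − 5402.1845 = 425.259
b = Sxy/Sxx = 174.97/92.8 = 1.885453
SSE = Syy − b·Sxy = 425.259 − 1.885453·174.97 = 95.361361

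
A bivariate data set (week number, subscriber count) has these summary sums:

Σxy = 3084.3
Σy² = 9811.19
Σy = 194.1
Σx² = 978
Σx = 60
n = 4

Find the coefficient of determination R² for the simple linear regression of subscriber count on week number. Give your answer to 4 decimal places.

Sxx = Σx² − (Σx)²/n = 978 − 900 = 78
Sxy = Σxy − (Σx)(Σy)/n = 3084.3 − 2911.5 = 172.8
Syy = Σy² − (Σy)²/n = 9811.19 − 9418.7025 = 392.4875
R² = Sxy²/(Sxx·Syy) = (172.8)²/(78·392.4875) = 0.975365

0.9754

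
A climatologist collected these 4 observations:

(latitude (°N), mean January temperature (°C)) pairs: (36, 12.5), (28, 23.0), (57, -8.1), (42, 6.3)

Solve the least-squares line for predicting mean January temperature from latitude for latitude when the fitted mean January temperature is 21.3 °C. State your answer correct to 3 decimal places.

28.568

n = 4, Σx = 163, Σy = 33.7, Σxy = 896.9, Σx² = 7093
Sxx = Σx² − (Σx)²/n = 7093 − 6642.25 = 450.75
Sxy = Σxy − (Σx)(Σy)/n = 896.9 − 1373.275 = -476.375
b = Sxy/Sxx = -476.375/450.75 = -1.056850
a = ȳ − b·x̄ = 8.425 − (-1.056850)·40.75 = 51.491625
Set a + b·x = 21.3: x = (21.3 − 51.491625) / (-1.056850) = 28.567568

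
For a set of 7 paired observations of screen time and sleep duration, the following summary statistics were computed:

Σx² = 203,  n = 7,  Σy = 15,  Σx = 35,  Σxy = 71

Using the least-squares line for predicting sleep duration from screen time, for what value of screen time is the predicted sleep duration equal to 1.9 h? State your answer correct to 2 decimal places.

6.70

Sxx = Σx² − (Σx)²/n = 203 − 175 = 28
Sxy = Σxy − (Σx)(Σy)/n = 71 − 75 = -4
b = Sxy/Sxx = -4/28 = -0.142857
a = ȳ − b·x̄ = 2.142857 − (-0.142857)·5 = 2.857143
Set a + b·x = 1.9: x = (1.9 − 2.857143) / (-0.142857) = 6.7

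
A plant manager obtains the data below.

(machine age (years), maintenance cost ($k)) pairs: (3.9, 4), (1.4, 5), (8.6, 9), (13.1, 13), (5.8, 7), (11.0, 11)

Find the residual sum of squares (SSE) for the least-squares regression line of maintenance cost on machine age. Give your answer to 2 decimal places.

n = 6, Σx = 43.8, Σy = 49, Σxy = 431.9, Σx² = 417.38, Σy² = 461
Sxx = Σx² − (Σx)²/n = 417.38 − 319.74 = 97.64
Sxy = Σxy − (Σx)(Σy)/n = 431.9 − 357.7 = 74.2
Syy = Σy² − (Σy)²/n = 461 − 400.166667 = 60.833333
b = Sxy/Sxx = 74.2/97.64 = 0.759934
SSE = Syy − b·Sxy = 60.833333 − 0.759934·74.2 = 4.446197

4.45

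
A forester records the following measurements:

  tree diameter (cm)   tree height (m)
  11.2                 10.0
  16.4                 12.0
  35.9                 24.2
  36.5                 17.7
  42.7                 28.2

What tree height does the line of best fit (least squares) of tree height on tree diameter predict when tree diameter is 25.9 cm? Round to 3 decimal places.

n = 5, Σx = 142.7, Σy = 92.1, Σxy = 3027.77, Σx² = 4838.75
Sxx = Σx² − (Σx)²/n = 4838.75 − 4072.658 = 766.092
Sxy = Σxy − (Σx)(Σy)/n = 3027.77 − 2628.534 = 399.236
b = Sxy/Sxx = 399.236/766.092 = 0.521133
a = ȳ − b·x̄ = 18.42 − 0.521133·28.54 = 3.546858
ŷ(25.9) = a + b·25.9 = 3.546858 + 0.521133·25.9 = 17.044208

17.044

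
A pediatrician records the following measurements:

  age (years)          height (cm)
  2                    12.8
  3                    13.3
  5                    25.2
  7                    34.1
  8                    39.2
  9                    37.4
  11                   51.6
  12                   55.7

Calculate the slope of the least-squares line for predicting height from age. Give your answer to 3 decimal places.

4.376

n = 8, Σx = 57, Σy = 269.3, Σxy = 2316.4, Σx² = 497
Sxx = Σx² − (Σx)²/n = 497 − 406.125 = 90.875
Sxy = Σxy − (Σx)(Σy)/n = 2316.4 − 1918.7625 = 397.6375
b = Sxy/Sxx = 397.6375/90.875 = 4.375653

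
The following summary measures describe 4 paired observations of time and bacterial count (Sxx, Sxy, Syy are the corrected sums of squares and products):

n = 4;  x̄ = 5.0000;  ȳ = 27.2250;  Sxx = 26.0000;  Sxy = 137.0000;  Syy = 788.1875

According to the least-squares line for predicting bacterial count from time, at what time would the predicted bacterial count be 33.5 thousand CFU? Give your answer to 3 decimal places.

b = Sxy/Sxx = 137/26 = 5.269231
a = ȳ − b·x̄ = 27.225 − 5.269231·5 = 0.878846
Set a + b·x = 33.5: x = (33.5 − 0.878846) / 5.269231 = 6.190876

6.191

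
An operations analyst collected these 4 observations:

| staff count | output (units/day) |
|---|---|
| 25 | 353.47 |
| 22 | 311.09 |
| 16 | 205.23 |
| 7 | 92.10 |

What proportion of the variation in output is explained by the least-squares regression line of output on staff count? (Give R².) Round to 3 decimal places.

n = 4, Σx = 70, Σy = 961.89, Σxy = 19609.11, Σx² = 1414, Σy² = 272319.7919
Sxx = Σx² − (Σx)²/n = 1414 − 1225 = 189
Sxy = Σxy − (Σx)(Σy)/n = 19609.11 − 16833.075 = 2776.035
Syy = Σy² − (Σy)²/n = 272319.7919 − 231308.093025 = 41011.698875
R² = Sxy²/(Sxx·Syy) = (2776.035)²/(189·41011.698875) = 0.994215

0.994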